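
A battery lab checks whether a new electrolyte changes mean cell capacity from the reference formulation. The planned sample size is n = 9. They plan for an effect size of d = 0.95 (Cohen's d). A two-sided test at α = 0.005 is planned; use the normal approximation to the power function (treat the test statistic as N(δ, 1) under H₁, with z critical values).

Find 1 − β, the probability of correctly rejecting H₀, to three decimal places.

Noncentrality parameter: δ = d·√n = 0.95 × √9 = 2.8500
Two-sided α = 0.005 → critical value z_{0.0025} = 2.807.
Power = Φ(δ − 2.807) + Φ(−δ − 2.807) = Φ(0.043) + Φ(-5.657) = 0.5171 + 0.0000 = 0.5171.

Power ≈ 0.517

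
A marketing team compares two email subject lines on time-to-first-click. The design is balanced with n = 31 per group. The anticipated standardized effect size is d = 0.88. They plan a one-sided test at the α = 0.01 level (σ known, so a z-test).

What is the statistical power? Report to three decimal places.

Noncentrality parameter: δ = d·√(n/2) = 0.88 × √(31/2) = 3.4646
One-sided α = 0.01 → critical value z_{0.01} = 2.326.
Power = P(Z > 2.326 − δ) = Φ(1.138) = 0.8725.

Power ≈ 0.872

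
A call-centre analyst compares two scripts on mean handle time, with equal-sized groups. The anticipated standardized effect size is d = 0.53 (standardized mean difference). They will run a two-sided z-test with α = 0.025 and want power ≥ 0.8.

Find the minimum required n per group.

n = 68 per group

For power 0.8 need Φ(δ − z_{0.0125}) = 0.8, so δ = z_{0.0125} + z_{0.20} = 2.241 + 0.842 = 3.083.
(For δ > 0 the lower-tail rejection region contributes negligibly to power, so the one-term inversion is standard.)
δ = d·√(n/2) ⇒ n = 2(δ/d)² = 2 × (3.083 / 0.53)² = 67.68.
Rounding up, n = 68 per group.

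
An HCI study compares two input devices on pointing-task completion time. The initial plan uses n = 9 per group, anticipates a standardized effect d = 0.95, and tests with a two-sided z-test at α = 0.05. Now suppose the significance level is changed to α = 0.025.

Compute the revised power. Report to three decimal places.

Power ≈ 0.411

δ = d·√(n/2) = 0.95 × √(9/2) = 2.0153 (unchanged). New critical value: z_{0.0125} = 2.241.
Revised power = Φ(δ − 2.241) + Φ(−δ − 2.241) = Φ(-0.226) + Φ(-4.257) = 0.4105 + 0.0000 = 0.4106.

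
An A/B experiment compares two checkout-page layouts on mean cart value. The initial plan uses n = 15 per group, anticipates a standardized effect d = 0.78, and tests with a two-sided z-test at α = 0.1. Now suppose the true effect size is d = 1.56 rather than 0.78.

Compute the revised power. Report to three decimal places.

Power ≈ 0.996

With d = 1.56: δ = d·√(n/2) = 1.56 × √(15/2) = 4.2722. Critical value z_{0.05} = 1.645.
Revised power = Φ(δ − 1.645) + Φ(−δ − 1.645) = Φ(2.627) + Φ(-5.917) = 0.9957 + 0.0000 = 0.9957.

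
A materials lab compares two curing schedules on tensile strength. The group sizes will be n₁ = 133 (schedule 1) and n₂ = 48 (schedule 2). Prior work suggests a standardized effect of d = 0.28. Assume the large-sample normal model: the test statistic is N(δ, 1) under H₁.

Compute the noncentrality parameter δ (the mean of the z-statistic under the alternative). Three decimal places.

δ = d / √(1/n₁ + 1/n₂) = 0.28 / √(1/133 + 1/48) = 1.6629

δ ≈ 1.663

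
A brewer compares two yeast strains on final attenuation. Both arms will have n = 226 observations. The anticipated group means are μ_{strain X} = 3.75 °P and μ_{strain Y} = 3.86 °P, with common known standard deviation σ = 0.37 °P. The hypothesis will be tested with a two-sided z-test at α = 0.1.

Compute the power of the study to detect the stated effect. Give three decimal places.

Power ≈ 0.935

Standardized effect: d = |μ_{strain X} − μ_{strain Y}| / σ = |3.75 − 3.86| / 0.37 = 0.2973
Noncentrality parameter: δ = d·√(n/2) = 0.2973 × √(226/2) = 3.1603
Critical value for a two-sided test at α = 0.1: z_{α/2} = 1.645.
Power = Φ(δ − 1.645) + Φ(−δ − 1.645) = Φ(1.515) + Φ(-4.805) = 0.9352 + 0.0000 = 0.9352.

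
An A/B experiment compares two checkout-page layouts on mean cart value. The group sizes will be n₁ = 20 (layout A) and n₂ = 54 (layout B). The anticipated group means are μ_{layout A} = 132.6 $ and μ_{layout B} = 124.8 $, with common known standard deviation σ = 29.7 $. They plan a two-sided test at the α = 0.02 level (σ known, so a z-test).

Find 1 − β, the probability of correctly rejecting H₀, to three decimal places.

Power ≈ 0.093

Standardized effect: d = |μ_{layout A} − μ_{layout B}| / σ = |132.6 − 124.8| / 29.7 = 0.2626
Noncentrality parameter: δ = d / √(1/n₁ + 1/n₂) = 0.2626 / √(1/20 + 1/54) = 1.0033
Critical value for a two-sided test at α = 0.02: z_{α/2} = 2.326.
Power = Φ(δ − 2.326) + Φ(−δ − 2.326) = Φ(-1.323) + Φ(-3.330) = 0.0929 + 0.0004 = 0.0933.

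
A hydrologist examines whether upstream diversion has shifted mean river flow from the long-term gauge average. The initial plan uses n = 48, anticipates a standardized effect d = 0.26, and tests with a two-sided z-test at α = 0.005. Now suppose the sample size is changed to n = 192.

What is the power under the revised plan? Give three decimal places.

Power ≈ 0.787

With n = 192: δ = d·√n = 0.26 × √192 = 3.6027. Critical value z_{0.0025} = 2.807.
Revised power = Φ(δ − 2.807) + Φ(−δ − 2.807) = Φ(0.796) + Φ(-6.410) = 0.7869 + 0.0000 = 0.7869.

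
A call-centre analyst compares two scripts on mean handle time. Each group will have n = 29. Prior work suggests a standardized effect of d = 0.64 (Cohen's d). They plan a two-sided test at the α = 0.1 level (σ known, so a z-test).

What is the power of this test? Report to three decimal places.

Power ≈ 0.786

Noncentrality parameter: δ = d·√(n/2) = 0.64 × √(29/2) = 2.4370
Critical value for a two-sided test at α = 0.1: z_{α/2} = 1.645.
Power = Φ(δ − 1.645) + Φ(−δ − 1.645) = Φ(0.792) + Φ(-4.082) = 0.7859 + 0.0000 = 0.7859.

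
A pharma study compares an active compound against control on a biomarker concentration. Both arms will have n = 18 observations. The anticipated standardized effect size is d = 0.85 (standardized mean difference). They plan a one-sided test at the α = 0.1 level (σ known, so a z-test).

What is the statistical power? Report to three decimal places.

Noncentrality parameter: δ = d·√(n/2) = 0.85 × √(18/2) = 2.5500
Critical value for a one-sided test at α = 0.1: z_α = 1.282.
Power = P(Z > 1.282 − δ) = Φ(1.268) = 0.8977.

Power ≈ 0.898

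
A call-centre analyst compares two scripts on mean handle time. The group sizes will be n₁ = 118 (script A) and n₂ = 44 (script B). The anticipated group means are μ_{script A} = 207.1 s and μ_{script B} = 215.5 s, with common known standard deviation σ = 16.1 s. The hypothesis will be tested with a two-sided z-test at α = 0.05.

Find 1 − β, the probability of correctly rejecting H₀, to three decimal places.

Power ≈ 0.840

Standardized effect: d = |μ_{script A} − μ_{script B}| / σ = |207.1 − 215.5| / 16.1 = 0.5217
Noncentrality parameter: δ = d / √(1/n₁ + 1/n₂) = 0.5217 / √(1/118 + 1/44) = 2.9537
Two-sided α = 0.05 → critical value z_{0.025} = 1.960.
Power = Φ(δ − 1.960) + Φ(−δ − 1.960) = Φ(0.994) + Φ(-4.914) = 0.8398 + 0.0000 = 0.8398.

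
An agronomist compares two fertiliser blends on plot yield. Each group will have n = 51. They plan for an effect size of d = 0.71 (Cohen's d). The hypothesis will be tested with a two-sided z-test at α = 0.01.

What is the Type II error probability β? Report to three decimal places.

Noncentrality parameter: λ = d·√(n/2) = 0.71 × √(51/2) = 3.5853
Two-sided α = 0.01 → critical value z_{0.005} = 2.576.
Power = Φ(λ − 2.576) + Φ(−λ − 2.576) = Φ(1.009) + Φ(-6.161) = 0.8436 + 0.0000 = 0.8436.
Type II error: β = 1 − power = 1 − 0.8436 = 0.1564.

β ≈ 0.156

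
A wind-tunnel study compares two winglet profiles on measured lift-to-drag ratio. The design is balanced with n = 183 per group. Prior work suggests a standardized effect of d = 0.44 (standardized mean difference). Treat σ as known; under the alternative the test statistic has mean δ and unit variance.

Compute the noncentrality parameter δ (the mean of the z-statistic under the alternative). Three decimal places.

δ ≈ 4.209

δ = d·√(n/2) = 0.44 × √(183/2) = 4.2088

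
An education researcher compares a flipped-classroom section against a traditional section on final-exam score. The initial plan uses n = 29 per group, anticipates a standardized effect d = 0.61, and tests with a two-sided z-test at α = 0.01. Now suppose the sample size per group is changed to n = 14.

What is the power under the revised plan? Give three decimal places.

Power ≈ 0.168

With n = 14 per group: δ = d·√(n/2) = 0.61 × √(14/2) = 1.6139. Critical value z_{0.005} = 2.576.
Revised power = Φ(δ − 2.576) + Φ(−δ − 2.576) = Φ(-0.962) + Φ(-4.190) = 0.1680 + 0.0000 = 0.1681.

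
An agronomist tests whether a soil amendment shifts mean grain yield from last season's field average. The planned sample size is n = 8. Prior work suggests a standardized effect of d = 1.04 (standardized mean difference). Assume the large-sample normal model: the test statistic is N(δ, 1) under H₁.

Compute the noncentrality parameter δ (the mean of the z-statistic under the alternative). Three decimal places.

The noncentrality parameter scales effect size by the design's sample-size factor: δ = d·√n = 1.04 × √8 = 2.9416

δ ≈ 2.942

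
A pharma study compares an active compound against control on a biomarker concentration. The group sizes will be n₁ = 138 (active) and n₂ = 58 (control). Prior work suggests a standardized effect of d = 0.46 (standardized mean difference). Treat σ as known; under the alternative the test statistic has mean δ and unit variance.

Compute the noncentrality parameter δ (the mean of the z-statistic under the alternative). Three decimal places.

δ ≈ 2.940

The noncentrality parameter scales effect size by the design's sample-size factor: δ = d / √(1/n₁ + 1/n₂) = 0.46 / √(1/138 + 1/58) = 2.9396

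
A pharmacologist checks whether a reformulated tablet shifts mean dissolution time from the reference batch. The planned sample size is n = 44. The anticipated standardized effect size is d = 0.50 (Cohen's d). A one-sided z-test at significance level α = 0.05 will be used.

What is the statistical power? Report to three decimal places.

Noncentrality parameter: δ = d·√n = 0.50 × √44 = 3.3166
Critical value for a one-sided test at α = 0.05: z_α = 1.645.
Power = Φ(δ − 1.645) = Φ(1.672) = 0.9527.

Power ≈ 0.953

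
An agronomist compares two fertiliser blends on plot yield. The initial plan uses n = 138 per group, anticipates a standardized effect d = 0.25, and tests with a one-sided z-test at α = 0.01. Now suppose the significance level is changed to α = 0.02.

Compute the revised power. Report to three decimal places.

δ = d·√(n/2) = 0.25 × √(138/2) = 2.0767 (unchanged). New critical value: z_{0.02} = 2.054.
Revised power = P(Z > 2.054 − δ) = Φ(0.023) = 0.5091.

Power ≈ 0.509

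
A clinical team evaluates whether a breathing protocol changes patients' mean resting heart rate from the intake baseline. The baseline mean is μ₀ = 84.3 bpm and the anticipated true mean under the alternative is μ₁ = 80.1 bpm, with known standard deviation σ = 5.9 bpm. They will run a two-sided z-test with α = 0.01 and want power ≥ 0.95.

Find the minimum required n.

Standardized effect: d = |μ₁ − μ₀| / σ = |80.1 − 84.3| / 5.9 = 0.7119
For power 0.95 need Φ(δ − z_{0.005}) = 0.95, so δ = z_{0.005} + z_{0.05} = 2.576 + 1.645 = 4.221.
(For δ > 0 the lower-tail rejection region contributes negligibly to power, so the one-term inversion is standard.)
δ = d·√n ⇒ n = (δ/d)² = (4.221 / 0.7119)² = 35.15.
Round up to the next whole unit.

n = 36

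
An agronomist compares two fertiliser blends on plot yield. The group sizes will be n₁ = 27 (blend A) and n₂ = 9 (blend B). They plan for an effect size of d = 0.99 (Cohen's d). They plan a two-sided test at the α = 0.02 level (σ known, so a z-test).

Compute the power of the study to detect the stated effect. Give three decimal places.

Noncentrality parameter: δ = d / √(1/n₁ + 1/n₂) = 0.99 / √(1/27 + 1/9) = 2.5721
Two-sided α = 0.02 → critical value z_{0.01} = 2.326.
Power = Φ(δ − 2.326) + Φ(−δ − 2.326) = Φ(0.246) + Φ(-4.898) = 0.5971 + 0.0000 = 0.5971.

Power ≈ 0.597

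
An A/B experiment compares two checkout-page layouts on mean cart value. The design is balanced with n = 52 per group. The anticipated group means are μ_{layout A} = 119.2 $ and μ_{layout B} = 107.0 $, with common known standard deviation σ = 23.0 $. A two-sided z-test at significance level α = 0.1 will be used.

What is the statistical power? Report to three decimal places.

Power ≈ 0.855

Standardized effect: d = |μ_{layout A} − μ_{layout B}| / σ = |119.2 − 107.0| / 23.0 = 0.5304
Noncentrality parameter: δ = d·√(n/2) = 0.5304 × √(52/2) = 2.7047
Two-sided α = 0.1 → critical value z_{0.05} = 1.645.
Power = Φ(δ − 1.645) + Φ(−δ − 1.645) = Φ(1.060) + Φ(-4.350) = 0.8554 + 0.0000 = 0.8554.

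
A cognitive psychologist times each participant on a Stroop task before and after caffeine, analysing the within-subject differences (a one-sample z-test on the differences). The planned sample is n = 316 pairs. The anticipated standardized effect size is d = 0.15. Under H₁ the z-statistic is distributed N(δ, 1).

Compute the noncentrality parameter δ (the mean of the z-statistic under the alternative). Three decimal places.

The noncentrality parameter scales effect size by the design's sample-size factor: δ = d·√n = 0.15 × √316 = 2.6665

δ ≈ 2.666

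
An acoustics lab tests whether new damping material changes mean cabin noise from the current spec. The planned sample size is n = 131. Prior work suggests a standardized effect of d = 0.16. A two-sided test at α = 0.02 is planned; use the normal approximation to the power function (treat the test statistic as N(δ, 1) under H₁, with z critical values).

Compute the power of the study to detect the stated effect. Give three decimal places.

Noncentrality parameter: δ = d·√n = 0.16 × √131 = 1.8313
Critical value for a two-sided test at α = 0.02: z_{α/2} = 2.326.
Power = Φ(δ − 2.326) + Φ(−δ − 2.326) = Φ(-0.495) + Φ(-4.158) = 0.3103 + 0.0000 = 0.3103.

Power ≈ 0.310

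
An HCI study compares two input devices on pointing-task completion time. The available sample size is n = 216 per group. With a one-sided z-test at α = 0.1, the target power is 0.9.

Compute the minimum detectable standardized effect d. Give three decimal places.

Need Φ(δ − 1.282) = 0.9, so δ = 1.282 + 1.282 = 2.563.
δ = d·√(n/2) ⇒ d = δ/√(n/2) = 2.563/√(216/2) = 0.2466.

d ≈ 0.247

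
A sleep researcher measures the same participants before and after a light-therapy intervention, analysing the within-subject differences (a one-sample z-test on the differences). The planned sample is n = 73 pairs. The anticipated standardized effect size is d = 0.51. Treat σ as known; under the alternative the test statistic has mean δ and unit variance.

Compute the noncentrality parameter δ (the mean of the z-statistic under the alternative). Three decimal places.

δ ≈ 4.357

The noncentrality parameter scales effect size by the design's sample-size factor: δ = d·√n = 0.51 × √73 = 4.3574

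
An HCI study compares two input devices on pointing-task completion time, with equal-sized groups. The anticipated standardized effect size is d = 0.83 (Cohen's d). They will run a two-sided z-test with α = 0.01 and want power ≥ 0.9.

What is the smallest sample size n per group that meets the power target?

n = 44 per group

For power 0.9 need Φ(δ − z_{0.005}) = 0.9, so δ = z_{0.005} + z_{0.10} = 2.576 + 1.282 = 3.857.
(For δ > 0 the lower-tail rejection region contributes negligibly to power, so the one-term inversion is standard.)
δ = d·√(n/2) ⇒ n = 2(δ/d)² = 2 × (3.857 / 0.83)² = 43.20.
Rounding up, n = 44 per group.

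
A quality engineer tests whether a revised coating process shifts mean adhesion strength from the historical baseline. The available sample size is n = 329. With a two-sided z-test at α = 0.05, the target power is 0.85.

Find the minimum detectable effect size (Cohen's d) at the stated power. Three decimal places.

d ≈ 0.165

Required noncentrality: δ = z_{0.025} + z_{0.15} = 1.960 + 1.036 = 2.996.
(The second rejection-region term Φ(−δ − z_{α/2}) is negligible and dropped.)
δ = d·√n ⇒ d = δ/√n = 2.996/√329 = 0.1652.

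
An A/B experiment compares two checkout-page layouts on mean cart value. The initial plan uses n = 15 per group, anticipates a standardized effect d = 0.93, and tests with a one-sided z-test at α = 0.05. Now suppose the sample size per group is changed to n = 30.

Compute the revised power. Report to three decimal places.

With n = 30 per group: δ = d·√(n/2) = 0.93 × √(30/2) = 3.6019. Critical value z_{0.05} = 1.645.
Revised power = P(Z > 1.645 − δ) = Φ(1.957) = 0.9748.

Power ≈ 0.975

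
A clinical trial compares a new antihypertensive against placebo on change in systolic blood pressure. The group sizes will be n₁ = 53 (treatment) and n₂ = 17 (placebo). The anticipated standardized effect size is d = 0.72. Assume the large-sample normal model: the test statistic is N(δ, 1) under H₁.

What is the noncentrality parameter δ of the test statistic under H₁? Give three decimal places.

δ = d / √(1/n₁ + 1/n₂) = 0.72 / √(1/53 + 1/17) = 2.5831

δ ≈ 2.583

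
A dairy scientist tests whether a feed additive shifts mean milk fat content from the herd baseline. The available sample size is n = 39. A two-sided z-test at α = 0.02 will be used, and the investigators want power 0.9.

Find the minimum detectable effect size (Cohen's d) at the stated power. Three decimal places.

d ≈ 0.578

Required noncentrality: δ = z_{0.01} + z_{0.10} = 2.326 + 1.282 = 3.608.
(Lower-tail contribution to power is negligible for δ > 0.)
δ = d·√n ⇒ d = δ/√n = 3.608/√39 = 0.5777.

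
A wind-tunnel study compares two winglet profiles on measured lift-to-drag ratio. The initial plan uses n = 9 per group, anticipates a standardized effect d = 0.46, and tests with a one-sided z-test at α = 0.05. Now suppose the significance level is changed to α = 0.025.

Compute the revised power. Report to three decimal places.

δ = d·√(n/2) = 0.46 × √(9/2) = 0.9758 (unchanged). New critical value: z_{0.025} = 1.960.
Revised power = Φ(δ − 1.960) = Φ(-0.984) = 0.1625.

Power ≈ 0.163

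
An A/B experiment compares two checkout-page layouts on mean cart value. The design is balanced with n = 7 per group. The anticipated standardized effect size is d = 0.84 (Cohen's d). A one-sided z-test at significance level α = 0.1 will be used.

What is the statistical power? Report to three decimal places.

Noncentrality parameter: δ = d·√(n/2) = 0.84 × √(7/2) = 1.5715
One-sided α = 0.1 → critical value z_{0.1} = 1.282.
Power = Φ(δ − 1.282) = Φ(0.290) = 0.6141.

Power ≈ 0.614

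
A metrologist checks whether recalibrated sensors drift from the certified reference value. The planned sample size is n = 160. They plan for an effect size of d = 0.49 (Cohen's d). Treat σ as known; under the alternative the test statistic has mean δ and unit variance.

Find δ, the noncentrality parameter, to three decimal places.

δ ≈ 6.198

δ = d·√n = 0.49 × √160 = 6.1981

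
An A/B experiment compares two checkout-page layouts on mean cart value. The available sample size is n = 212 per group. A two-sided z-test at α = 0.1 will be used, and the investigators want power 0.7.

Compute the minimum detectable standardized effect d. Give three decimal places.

Required noncentrality: δ = z_{0.05} + z_{0.30} = 1.645 + 0.524 = 2.169.
(Lower-tail contribution to power is negligible for δ > 0.)
δ = d·√(n/2) ⇒ d = δ/√(n/2) = 2.169/√(212/2) = 0.2107.

d ≈ 0.211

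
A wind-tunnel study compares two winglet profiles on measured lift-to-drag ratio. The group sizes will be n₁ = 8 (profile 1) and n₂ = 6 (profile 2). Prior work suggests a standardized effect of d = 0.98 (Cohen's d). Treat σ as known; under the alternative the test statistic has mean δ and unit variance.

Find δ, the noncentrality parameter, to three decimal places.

δ = d / √(1/n₁ + 1/n₂) = 0.98 / √(1/8 + 1/6) = 1.8146

δ ≈ 1.815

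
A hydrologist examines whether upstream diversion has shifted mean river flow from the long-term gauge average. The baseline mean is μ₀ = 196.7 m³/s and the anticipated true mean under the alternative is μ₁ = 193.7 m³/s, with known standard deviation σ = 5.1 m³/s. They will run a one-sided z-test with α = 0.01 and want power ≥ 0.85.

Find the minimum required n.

n = 33

Standardized effect: d = |μ₁ − μ₀| / σ = |193.7 − 196.7| / 5.1 = 0.5882
For power 0.85 need Φ(δ − z_{0.01}) = 0.85, so δ = z_{0.01} + z_{0.15} = 2.326 + 1.036 = 3.363.
δ = d·√n ⇒ n = (δ/d)² = (3.363 / 0.5882)² = 32.68.
Rounding up, n = 33.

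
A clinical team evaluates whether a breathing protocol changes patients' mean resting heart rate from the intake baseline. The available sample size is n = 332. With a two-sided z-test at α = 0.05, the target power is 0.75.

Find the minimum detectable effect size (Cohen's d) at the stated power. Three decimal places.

Need Φ(δ − 1.960) = 0.75, so δ = 1.960 + 0.674 = 2.634.
(Lower-tail contribution to power is negligible for δ > 0.)
δ = d·√n ⇒ d = δ/√n = 2.634/√332 = 0.1446.

d ≈ 0.145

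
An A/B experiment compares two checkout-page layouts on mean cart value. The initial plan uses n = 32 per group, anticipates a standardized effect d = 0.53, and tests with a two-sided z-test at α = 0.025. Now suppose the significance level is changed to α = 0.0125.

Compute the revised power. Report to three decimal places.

δ = d·√(n/2) = 0.53 × √(32/2) = 2.1200 (unchanged). New critical value: z_{0.0063} = 2.498.
Revised power = Φ(δ − 2.498) + Φ(−δ − 2.498) = Φ(-0.378) + Φ(-4.618) = 0.3528 + 0.0000 = 0.3528.

Power ≈ 0.353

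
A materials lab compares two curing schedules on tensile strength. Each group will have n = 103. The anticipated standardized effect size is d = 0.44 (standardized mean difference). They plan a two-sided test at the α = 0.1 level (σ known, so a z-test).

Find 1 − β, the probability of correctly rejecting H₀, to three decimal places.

Power ≈ 0.935

Noncentrality parameter: λ = d·√(n/2) = 0.44 × √(103/2) = 3.1576
Two-sided α = 0.1 → critical value z_{0.05} = 1.645.
Power = Φ(λ − 1.645) + Φ(−λ − 1.645) = Φ(1.513) + Φ(-4.802) = 0.9348 + 0.0000 = 0.9348.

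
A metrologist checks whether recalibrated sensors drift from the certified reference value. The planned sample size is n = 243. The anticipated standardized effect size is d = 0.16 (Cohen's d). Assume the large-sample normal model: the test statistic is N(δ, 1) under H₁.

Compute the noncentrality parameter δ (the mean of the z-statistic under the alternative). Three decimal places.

δ ≈ 2.494

The noncentrality parameter scales effect size by the design's sample-size factor: δ = d·√n = 0.16 × √243 = 2.4942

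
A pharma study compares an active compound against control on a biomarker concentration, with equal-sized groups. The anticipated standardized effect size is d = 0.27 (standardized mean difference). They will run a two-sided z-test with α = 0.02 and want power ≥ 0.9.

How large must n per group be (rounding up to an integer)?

n = 358 per group

Set Φ(δ − 2.326) = 0.9; then δ − 2.326 = Φ⁻¹(0.9) = 1.282, giving δ = 3.608.
(The Φ(−δ − z_{α/2}) term is vanishingly small for δ > 0 and is dropped in the standard sample-size formula.)
δ = d·√(n/2) ⇒ n = 2(δ/d)² = 2 × (3.608 / 0.27)² = 357.12.
Round up to the next whole unit.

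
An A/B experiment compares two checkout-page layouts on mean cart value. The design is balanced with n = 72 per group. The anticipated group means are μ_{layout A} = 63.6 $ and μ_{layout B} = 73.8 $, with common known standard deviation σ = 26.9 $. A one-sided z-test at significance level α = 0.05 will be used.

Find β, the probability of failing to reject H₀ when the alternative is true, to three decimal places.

Standardized effect: d = |μ_{layout A} − μ_{layout B}| / σ = |63.6 − 73.8| / 26.9 = 0.3792
Noncentrality parameter: δ = d·√(n/2) = 0.3792 × √(72/2) = 2.2751
Critical value for a one-sided test at α = 0.05: z_α = 1.645.
Power = P(Z > 1.645 − δ) = Φ(0.630) = 0.7357.
Type II error: β = 1 − power = 1 − 0.7357 = 0.2643.

β ≈ 0.264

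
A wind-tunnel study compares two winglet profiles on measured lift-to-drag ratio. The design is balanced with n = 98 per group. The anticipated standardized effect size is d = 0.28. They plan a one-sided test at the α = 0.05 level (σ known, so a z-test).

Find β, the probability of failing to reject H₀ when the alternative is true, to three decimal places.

Noncentrality parameter: δ = d·√(n/2) = 0.28 × √(98/2) = 1.9600
One-sided α = 0.05 → critical value z_{0.05} = 1.645.
Power = Φ(δ − 1.645) = Φ(0.315) = 0.6237.
Type II error: β = 1 − power = 1 − 0.6237 = 0.3763.

β ≈ 0.376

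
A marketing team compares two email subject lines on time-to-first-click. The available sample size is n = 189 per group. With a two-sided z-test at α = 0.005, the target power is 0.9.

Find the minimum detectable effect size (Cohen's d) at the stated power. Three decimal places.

d ≈ 0.421

Need Φ(δ − 2.807) = 0.9, so δ = 2.807 + 1.282 = 4.089.
(Lower-tail contribution to power is negligible for δ > 0.)
δ = d·√(n/2) ⇒ d = δ/√(n/2) = 4.089/√(189/2) = 0.4206.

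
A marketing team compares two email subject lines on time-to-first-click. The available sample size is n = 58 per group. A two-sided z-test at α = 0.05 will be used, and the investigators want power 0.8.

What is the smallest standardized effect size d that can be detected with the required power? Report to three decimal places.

d ≈ 0.520

Need Φ(δ − 1.960) = 0.8, so δ = 1.960 + 0.842 = 2.802.
(The second rejection-region term Φ(−δ − z_{α/2}) is negligible and dropped.)
δ = d·√(n/2) ⇒ d = δ/√(n/2) = 2.802/√(58/2) = 0.5202.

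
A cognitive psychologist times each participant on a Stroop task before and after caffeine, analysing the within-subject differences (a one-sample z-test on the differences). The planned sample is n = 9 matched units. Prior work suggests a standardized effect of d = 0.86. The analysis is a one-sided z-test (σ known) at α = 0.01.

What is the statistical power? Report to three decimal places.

Noncentrality parameter: δ = d·√n = 0.86 × √9 = 2.5800
One-sided α = 0.01 → critical value z_{0.01} = 2.326.
Power = Φ(δ − 2.326) = Φ(0.254) = 0.6001.

Power ≈ 0.600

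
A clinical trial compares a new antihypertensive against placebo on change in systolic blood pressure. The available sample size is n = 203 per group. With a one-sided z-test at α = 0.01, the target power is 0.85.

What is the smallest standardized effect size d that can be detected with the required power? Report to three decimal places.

Need Φ(δ − 2.326) = 0.85, so δ = 2.326 + 1.036 = 3.363.
δ = d·√(n/2) ⇒ d = δ/√(n/2) = 3.363/√(203/2) = 0.3338.

d ≈ 0.334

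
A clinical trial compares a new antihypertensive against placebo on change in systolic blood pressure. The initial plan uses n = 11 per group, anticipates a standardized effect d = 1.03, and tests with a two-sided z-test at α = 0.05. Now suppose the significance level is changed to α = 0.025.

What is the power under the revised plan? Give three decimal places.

δ = d·√(n/2) = 1.03 × √(11/2) = 2.4156 (unchanged). New critical value: z_{0.0125} = 2.241.
Revised power = Φ(δ − 2.241) + Φ(−δ − 2.241) = Φ(0.174) + Φ(-4.657) = 0.5691 + 0.0000 = 0.5691.

Power ≈ 0.569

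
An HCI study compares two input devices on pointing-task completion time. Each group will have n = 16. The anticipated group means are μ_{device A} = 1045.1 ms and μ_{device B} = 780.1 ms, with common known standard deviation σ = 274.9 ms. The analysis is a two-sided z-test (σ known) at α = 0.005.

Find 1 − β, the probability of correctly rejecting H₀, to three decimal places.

Standardized effect: d = |μ_{device A} − μ_{device B}| / σ = |1045.1 − 780.1| / 274.9 = 0.9640
Noncentrality parameter: δ = d·√(n/2) = 0.9640 × √(16/2) = 2.7266
Two-sided α = 0.005 → critical value z_{0.0025} = 2.807.
Power = Φ(δ − 2.807) + Φ(−δ − 2.807) = Φ(-0.080) + Φ(-5.534) = 0.4679 + 0.0000 = 0.4679.

Power ≈ 0.468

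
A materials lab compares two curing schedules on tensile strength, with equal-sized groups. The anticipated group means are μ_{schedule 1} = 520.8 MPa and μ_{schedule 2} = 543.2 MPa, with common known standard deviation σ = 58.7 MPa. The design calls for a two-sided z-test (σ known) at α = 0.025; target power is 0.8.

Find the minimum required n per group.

n = 131 per group

Standardized effect: d = |μ_{schedule 1} − μ_{schedule 2}| / σ = |520.8 − 543.2| / 58.7 = 0.3816
For power 0.8 need Φ(δ − z_{0.0125}) = 0.8, so δ = z_{0.0125} + z_{0.20} = 2.241 + 0.842 = 3.083.
(The Φ(−δ − z_{α/2}) term is vanishingly small for δ > 0 and is dropped in the standard sample-size formula.)
δ = d·√(n/2) ⇒ n = 2(δ/d)² = 2 × (3.083 / 0.3816)² = 130.55.
Rounding up, n = 131 per group.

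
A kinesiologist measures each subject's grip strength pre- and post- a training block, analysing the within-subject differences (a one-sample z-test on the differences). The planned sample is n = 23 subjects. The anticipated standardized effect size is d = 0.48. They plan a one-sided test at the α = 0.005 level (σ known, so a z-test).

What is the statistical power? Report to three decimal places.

Power ≈ 0.392

Noncentrality parameter: δ = d·√n = 0.48 × √23 = 2.3020
One-sided α = 0.005 → critical value z_{0.005} = 2.576.
Power = P(Z > 2.576 − δ) = Φ(-0.274) = 0.3921.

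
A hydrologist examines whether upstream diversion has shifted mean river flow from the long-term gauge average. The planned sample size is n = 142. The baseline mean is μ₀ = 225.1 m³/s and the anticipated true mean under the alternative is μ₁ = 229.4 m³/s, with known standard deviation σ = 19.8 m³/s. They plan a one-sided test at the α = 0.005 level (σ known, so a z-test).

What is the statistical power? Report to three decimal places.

Power ≈ 0.505

Standardized effect: d = |μ₁ − μ₀| / σ = |229.4 − 225.1| / 19.8 = 0.2172
Noncentrality parameter: δ = d·√n = 0.2172 × √142 = 2.5879
Critical value for a one-sided test at α = 0.005: z_α = 2.576.
Power = P(Z > 2.576 − δ) = Φ(0.012) = 0.5048.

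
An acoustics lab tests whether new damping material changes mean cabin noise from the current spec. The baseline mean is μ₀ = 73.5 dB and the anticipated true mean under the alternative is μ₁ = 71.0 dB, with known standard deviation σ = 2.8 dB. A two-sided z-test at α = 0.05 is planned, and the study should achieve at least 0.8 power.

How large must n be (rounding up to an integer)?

Standardized effect: d = |μ₁ − μ₀| / σ = |71.0 − 73.5| / 2.8 = 0.8929
For power 0.8 need Φ(δ − z_{0.025}) = 0.8, so δ = z_{0.025} + z_{0.20} = 1.960 + 0.842 = 2.802.
(The Φ(−δ − z_{α/2}) term is vanishingly small for δ > 0 and is dropped in the standard sample-size formula.)
δ = d·√n ⇒ n = (δ/d)² = (2.802 / 0.8929)² = 9.85.
Round up to the next whole unit.

n = 10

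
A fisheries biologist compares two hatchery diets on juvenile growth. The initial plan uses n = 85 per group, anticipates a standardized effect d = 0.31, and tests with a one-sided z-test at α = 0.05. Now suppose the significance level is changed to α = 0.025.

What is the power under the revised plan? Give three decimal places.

Power ≈ 0.524

δ = d·√(n/2) = 0.31 × √(85/2) = 2.0210 (unchanged). New critical value: z_{0.025} = 1.960.
Revised power = Φ(δ − 1.960) = Φ(0.061) = 0.5243.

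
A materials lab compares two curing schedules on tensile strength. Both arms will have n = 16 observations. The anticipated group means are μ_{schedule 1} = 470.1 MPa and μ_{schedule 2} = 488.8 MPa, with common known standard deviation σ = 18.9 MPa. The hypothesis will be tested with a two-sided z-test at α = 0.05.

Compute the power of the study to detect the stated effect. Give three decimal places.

Power ≈ 0.799

Standardized effect: d = |μ_{schedule 1} − μ_{schedule 2}| / σ = |470.1 − 488.8| / 18.9 = 0.9894
Noncentrality parameter: δ = d·√(n/2) = 0.9894 × √(16/2) = 2.7985
Critical value for a two-sided test at α = 0.05: z_{α/2} = 1.960.
Power = Φ(δ − 1.960) + Φ(−δ − 1.960) = Φ(0.839) + Φ(-4.758) = 0.7991 + 0.0000 = 0.7991.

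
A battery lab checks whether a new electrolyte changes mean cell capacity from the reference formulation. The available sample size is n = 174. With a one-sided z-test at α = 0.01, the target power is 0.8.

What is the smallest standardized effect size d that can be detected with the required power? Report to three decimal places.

d ≈ 0.240

Required noncentrality: δ = z_{0.01} + z_{0.20} = 2.326 + 0.842 = 3.168.
δ = d·√n ⇒ d = δ/√n = 3.168/√174 = 0.2402.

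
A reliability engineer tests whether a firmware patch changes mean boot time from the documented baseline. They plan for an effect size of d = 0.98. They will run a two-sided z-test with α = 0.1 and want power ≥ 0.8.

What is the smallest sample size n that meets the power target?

n = 7

Set Φ(δ − 1.645) = 0.8; then δ − 1.645 = Φ⁻¹(0.8) = 0.842, giving δ = 2.486.
(The Φ(−δ − z_{α/2}) term is vanishingly small for δ > 0 and is dropped in the standard sample-size formula.)
δ = d·√n ⇒ n = (δ/d)² = (2.486 / 0.98)² = 6.44.
Rounding up, n = 7.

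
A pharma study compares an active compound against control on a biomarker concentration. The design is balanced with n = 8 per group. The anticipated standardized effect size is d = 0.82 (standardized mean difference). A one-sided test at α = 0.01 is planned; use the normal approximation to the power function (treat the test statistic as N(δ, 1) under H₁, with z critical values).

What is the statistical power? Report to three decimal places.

Noncentrality parameter: δ = d·√(n/2) = 0.82 × √(8/2) = 1.6400
One-sided α = 0.01 → critical value z_{0.01} = 2.326.
Power = P(Z > 2.326 − δ) = Φ(-0.686) = 0.2462.

Power ≈ 0.246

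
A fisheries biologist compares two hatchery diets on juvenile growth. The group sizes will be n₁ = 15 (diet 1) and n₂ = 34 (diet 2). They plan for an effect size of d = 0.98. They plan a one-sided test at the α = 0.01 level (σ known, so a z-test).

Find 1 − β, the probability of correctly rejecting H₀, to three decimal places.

Noncentrality parameter: δ = d / √(1/n₁ + 1/n₂) = 0.98 / √(1/15 + 1/34) = 3.1616
One-sided α = 0.01 → critical value z_{0.01} = 2.326.
Power = P(Z > 2.326 − δ) = Φ(0.835) = 0.7982.

Power ≈ 0.798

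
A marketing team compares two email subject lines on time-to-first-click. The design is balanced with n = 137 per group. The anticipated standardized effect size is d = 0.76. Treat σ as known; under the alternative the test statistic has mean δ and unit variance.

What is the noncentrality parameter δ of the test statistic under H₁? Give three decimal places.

δ = d·√(n/2) = 0.76 × √(137/2) = 6.2901

δ ≈ 6.290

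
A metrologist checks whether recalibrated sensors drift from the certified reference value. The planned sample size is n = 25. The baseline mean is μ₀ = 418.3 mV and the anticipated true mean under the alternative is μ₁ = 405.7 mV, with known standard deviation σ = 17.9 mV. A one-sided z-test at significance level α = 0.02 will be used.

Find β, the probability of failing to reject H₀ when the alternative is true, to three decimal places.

β ≈ 0.071

Standardized effect: d = |μ₁ − μ₀| / σ = |405.7 − 418.3| / 17.9 = 0.7039
Noncentrality parameter: δ = d·√n = 0.7039 × √25 = 3.5196
Critical value for a one-sided test at α = 0.02: z_α = 2.054.
Power = P(Z > 2.054 − δ) = Φ(1.466) = 0.9286.
Type II error: β = 1 − power = 1 − 0.9286 = 0.0714.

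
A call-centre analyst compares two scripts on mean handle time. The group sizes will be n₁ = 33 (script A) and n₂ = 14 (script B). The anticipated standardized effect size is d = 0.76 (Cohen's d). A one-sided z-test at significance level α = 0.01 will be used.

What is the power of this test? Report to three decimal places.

Noncentrality parameter: δ = d / √(1/n₁ + 1/n₂) = 0.76 / √(1/33 + 1/14) = 2.3828
One-sided α = 0.01 → critical value z_{0.01} = 2.326.
Power = P(Z > 2.326 − δ) = Φ(0.056) = 0.5225.

Power ≈ 0.523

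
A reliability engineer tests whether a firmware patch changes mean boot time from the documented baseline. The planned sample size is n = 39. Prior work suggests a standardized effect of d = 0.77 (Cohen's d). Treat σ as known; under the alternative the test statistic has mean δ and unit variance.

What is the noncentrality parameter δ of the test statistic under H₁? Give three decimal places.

δ ≈ 4.809

The noncentrality parameter scales effect size by the design's sample-size factor: δ = d·√n = 0.77 × √39 = 4.8086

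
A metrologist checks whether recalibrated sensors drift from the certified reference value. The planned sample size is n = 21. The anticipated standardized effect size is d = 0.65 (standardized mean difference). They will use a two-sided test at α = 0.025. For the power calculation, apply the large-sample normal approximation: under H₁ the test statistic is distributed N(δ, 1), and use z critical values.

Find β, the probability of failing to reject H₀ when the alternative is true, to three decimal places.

Noncentrality parameter: λ = d·√n = 0.65 × √21 = 2.9787
Critical value for a two-sided test at α = 0.025: z_{α/2} = 2.241.
Power = Φ(λ − 2.241) + Φ(−λ − 2.241) = Φ(0.737) + Φ(-5.220) = 0.7695 + 0.0000 = 0.7695.
Type II error: β = 1 − power = 1 − 0.7695 = 0.2305.

β ≈ 0.230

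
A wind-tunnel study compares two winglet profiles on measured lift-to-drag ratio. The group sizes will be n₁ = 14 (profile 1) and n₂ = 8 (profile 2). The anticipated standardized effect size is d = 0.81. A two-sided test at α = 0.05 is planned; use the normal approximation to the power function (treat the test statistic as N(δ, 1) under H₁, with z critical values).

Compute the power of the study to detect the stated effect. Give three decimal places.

Power ≈ 0.447

Noncentrality parameter: δ = d / √(1/n₁ + 1/n₂) = 0.81 / √(1/14 + 1/8) = 1.8276
Critical value for a two-sided test at α = 0.05: z_{α/2} = 1.960.
Power = Φ(δ − 1.960) + Φ(−δ − 1.960) = Φ(-0.132) + Φ(-3.788) = 0.4474 + 0.0001 = 0.4474.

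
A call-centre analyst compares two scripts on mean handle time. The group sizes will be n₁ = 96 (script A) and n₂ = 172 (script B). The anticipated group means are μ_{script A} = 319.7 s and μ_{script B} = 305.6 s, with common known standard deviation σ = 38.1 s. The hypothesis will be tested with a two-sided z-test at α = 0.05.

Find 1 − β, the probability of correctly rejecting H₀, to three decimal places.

Power ≈ 0.828

Standardized effect: d = |μ_{script A} − μ_{script B}| / σ = |319.7 − 305.6| / 38.1 = 0.3701
Noncentrality parameter: δ = d / √(1/n₁ + 1/n₂) = 0.3701 / √(1/96 + 1/172) = 2.9049
Critical value for a two-sided test at α = 0.05: z_{α/2} = 1.960.
Power = Φ(δ − 1.960) + Φ(−δ − 1.960) = Φ(0.945) + Φ(-4.865) = 0.8276 + 0.0000 = 0.8276.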